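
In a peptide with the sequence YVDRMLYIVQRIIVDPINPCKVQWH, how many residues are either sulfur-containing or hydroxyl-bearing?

4

Sulfur-containing: C, M. Hydroxyl-bearing: S, T, Y.
Sulfur-containing residues here: M5, C20 (2).
Hydroxyl-bearing residues here: Y1, Y7 (2).
The two groups share no amino acid, so total = 2 + 2 = 4.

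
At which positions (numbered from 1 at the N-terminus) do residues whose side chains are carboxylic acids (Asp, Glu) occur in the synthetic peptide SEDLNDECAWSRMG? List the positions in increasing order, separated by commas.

2, 3, 6, 7

Matching residues: E2, D3, D6, E7.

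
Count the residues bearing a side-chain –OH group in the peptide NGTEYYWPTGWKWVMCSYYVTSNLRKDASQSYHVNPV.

The –OH-bearing residues are Ser, Thr (aliphatic alcohols), and Tyr (phenol).
Matching residues: T3, Y5, Y6, T9, S17, Y18, Y19, T21, S22, S29, S31, Y32.

12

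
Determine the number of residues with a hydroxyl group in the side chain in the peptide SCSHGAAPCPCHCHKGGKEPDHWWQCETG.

The –OH-bearing residues are Ser, Thr (aliphatic alcohols), and Tyr (phenol).
Matching residues: S1, S3, T28.

3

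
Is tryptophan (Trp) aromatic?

F, W, and Y each carry an aromatic ring on the side chain.
Tryptophan is in this group.

Yes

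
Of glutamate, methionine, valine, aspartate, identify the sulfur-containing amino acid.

Only Cys (C) and Met (M) have a sulfur atom in the side chain.
Of the listed options, only methionine belongs to this group.

methionine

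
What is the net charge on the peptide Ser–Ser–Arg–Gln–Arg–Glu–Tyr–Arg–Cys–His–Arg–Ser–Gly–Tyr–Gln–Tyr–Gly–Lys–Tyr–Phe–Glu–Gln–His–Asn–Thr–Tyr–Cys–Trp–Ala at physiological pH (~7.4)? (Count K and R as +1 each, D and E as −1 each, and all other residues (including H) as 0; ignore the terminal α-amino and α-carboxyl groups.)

+3

Positive (K, R): Arg3, Arg5, Arg8, Arg11, Lys18 → +5.
Negative (D, E): Glu6, Glu21 → −2.
Net charge = (+5) + (−2) = +3.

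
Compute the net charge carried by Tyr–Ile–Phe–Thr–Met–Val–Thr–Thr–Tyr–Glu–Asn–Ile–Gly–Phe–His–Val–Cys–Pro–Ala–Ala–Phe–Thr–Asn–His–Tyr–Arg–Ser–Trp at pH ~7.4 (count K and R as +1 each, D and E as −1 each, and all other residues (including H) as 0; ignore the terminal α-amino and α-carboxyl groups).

0

Positive (K, R): Arg26 → +1.
Negative (D, E): Glu10 → −1.
Net charge = (+1) + (−1) = 0.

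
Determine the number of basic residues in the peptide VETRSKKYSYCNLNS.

Lysine (K), arginine (R), and histidine (H) have basic, nitrogen-containing side chains.
Matching residues: R4, K6, K7.

3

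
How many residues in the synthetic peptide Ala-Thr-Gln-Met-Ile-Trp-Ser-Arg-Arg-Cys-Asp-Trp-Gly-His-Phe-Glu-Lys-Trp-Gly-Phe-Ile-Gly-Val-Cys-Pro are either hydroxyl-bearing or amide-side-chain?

Hydroxyl-bearing: S, T, Y. Amide-side-chain: N, Q.
Hydroxyl-bearing residues here: Thr2, Ser7 (2).
Amide-side-chain residues here: Gln3 (1).
The two groups share no amino acid, so total = 2 + 1 = 3.

3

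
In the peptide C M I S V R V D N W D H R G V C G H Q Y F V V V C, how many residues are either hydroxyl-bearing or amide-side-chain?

Hydroxyl-bearing: S, T, Y. Amide-side-chain: N, Q.
Hydroxyl-bearing residues here: S4, Y20 (2).
Amide-side-chain residues here: N9, Q19 (2).
The two groups share no amino acid, so total = 2 + 2 = 4.

4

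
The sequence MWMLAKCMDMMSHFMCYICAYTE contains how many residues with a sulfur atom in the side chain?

9

The sulfur-bearing residues are cysteine (–SH) and methionine (–S–CH₃).
Matching residues: M1, M3, C7, M8, M10, M11, M15, C16, C19.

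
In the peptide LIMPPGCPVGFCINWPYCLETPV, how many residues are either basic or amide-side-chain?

Basic: H, K, R. Amide-side-chain: N, Q.
Basic residues here: none (0).
Amide-side-chain residues here: N14 (1).
The two groups share no amino acid, so total = 0 + 1 = 1.

1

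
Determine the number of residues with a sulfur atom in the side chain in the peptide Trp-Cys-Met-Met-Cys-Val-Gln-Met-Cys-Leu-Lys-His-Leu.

6

Cysteine (C, thiol) and methionine (M, thioether) are the two sulfur-containing amino acids.
Matching residues: Cys2, Met3, Met4, Cys5, Met8, Cys9.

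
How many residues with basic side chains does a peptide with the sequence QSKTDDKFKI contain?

The basic amino acids are Lys (K), Arg (R), and His (H).
Matching residues: K3, K7, K9.

3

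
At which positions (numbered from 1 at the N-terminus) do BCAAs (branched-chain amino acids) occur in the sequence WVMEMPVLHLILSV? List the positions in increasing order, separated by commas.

V, L, and I make up the branched-chain aliphatic group.
Matching residues: V2, V7, L8, L10, I11, L12, V14.

2, 7, 8, 10, 11, 12, 14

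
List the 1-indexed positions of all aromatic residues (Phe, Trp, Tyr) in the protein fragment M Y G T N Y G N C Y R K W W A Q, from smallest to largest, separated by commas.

2, 6, 10, 13, 14

Matching residues: Y2, Y6, Y10, W13, W14.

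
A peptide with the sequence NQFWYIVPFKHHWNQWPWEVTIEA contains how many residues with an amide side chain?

The amide-side-chain residues are Asn (N) and Gln (Q).
Matching residues: N1, Q2, N14, Q15.

4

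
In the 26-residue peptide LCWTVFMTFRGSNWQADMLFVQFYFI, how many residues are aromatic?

8

F, W, and Y each carry an aromatic ring on the side chain.
Matching residues: W3, F6, F9, W14, F20, F23, Y24, F25.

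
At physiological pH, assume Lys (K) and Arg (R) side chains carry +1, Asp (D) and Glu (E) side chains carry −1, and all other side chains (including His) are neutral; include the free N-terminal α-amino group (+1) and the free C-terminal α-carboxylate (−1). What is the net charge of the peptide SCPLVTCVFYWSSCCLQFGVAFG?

Positive (K, R): none → +0.
Negative (D, E): none → −0.
The N-terminus (+1) and C-terminus (−1) cancel.
Net charge = (+0) + (−0) = 0.

0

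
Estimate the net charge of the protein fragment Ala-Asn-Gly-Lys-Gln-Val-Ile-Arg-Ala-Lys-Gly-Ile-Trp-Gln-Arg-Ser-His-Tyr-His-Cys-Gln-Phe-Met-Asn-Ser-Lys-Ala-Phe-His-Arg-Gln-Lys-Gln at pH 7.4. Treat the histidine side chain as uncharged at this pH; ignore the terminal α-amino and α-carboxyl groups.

+7

The side chains ionized at physiological pH are Lys/Arg (+1) and Asp/Glu (−1); with His treated as neutral, nothing else contributes.
Positive (K, R): Lys4, Arg8, Lys10, Arg15, Lys26, Arg30, Lys32 → +7.
Negative (D, E): none → −0.
Net charge = (+7) + (−0) = +7.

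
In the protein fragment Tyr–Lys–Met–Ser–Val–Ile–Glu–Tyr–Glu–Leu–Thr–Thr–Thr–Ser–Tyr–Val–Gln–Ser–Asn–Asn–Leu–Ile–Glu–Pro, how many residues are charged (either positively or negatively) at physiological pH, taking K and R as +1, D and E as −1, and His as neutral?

4

Charged side chains at pH ~7.4: K, R (positive); D, E (negative).
Matching residues: Lys2, Glu7, Glu9, Glu23.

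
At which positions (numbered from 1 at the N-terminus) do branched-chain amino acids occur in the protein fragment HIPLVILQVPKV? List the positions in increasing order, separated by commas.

V, L, and I make up the branched-chain aliphatic group.
Matching residues: I2, L4, V5, I6, L7, V9, V12.

2, 4, 5, 6, 7, 9, 12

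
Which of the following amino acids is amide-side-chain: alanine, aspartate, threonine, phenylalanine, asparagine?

asparagine

Only N (asparagine) and Q (glutamine) carry a side-chain carboxamide.
Of the listed options, only asparagine belongs to this group.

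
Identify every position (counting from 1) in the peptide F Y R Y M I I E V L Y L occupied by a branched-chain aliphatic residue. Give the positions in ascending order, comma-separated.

The BCAAs are Val, Leu, and Ile — aliphatic side chains with a branch point.
Matching residues: I6, I7, V9, L10, L12.

6, 7, 9, 10, 12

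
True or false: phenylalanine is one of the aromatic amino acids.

True

Phenylalanine (F), tryptophan (W), and tyrosine (Y) have aromatic ring side chains.
Phenylalanine is in this group.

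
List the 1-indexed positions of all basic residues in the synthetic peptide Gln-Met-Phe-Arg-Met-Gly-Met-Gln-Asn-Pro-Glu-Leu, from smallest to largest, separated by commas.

4

The basic amino acids are Lys (K), Arg (R), and His (H).
Matching residues: Arg4.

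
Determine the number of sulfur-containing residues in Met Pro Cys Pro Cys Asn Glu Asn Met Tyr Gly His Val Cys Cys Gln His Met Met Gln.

Cysteine (C, thiol) and methionine (M, thioether) are the two sulfur-containing amino acids.
Matching residues: Met1, Cys3, Cys5, Met9, Cys14, Cys15, Met18, Met19.

8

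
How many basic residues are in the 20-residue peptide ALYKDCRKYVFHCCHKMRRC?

K, R, and H are the three residues with basic side chains (ε-amine, guanidinium, and imidazole respectively).
Matching residues: K4, R7, K8, H12, H15, K16, R18, R19.

8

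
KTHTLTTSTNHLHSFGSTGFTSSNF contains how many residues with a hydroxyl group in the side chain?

The –OH-bearing residues are Ser, Thr (aliphatic alcohols), and Tyr (phenol).
Matching residues: T2, T4, T6, T7, S8, T9, S14, S17, T18, T21, S22, S23.

12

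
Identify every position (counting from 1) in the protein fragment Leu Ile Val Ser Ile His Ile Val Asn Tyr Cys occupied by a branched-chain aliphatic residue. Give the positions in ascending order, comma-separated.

1, 2, 3, 5, 7, 8

Matching residues: Leu1, Ile2, Val3, Ile5, Ile7, Val8.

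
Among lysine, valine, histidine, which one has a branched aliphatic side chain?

valine

Valine (V), leucine (L), and isoleucine (I) are the branched-chain amino acids.
Of the listed options, only valine belongs to this group.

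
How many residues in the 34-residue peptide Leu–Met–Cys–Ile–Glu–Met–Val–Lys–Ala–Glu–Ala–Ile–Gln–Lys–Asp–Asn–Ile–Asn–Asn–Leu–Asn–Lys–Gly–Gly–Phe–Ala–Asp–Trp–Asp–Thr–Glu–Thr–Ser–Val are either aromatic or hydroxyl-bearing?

Aromatic: F, W, Y. Hydroxyl-bearing: S, T, Y.
Aromatic residues here: Phe25, Trp28 (2).
Hydroxyl-bearing residues here: Thr30, Thr32, Ser33 (3).
(Y belongs to both groups, but none appear in this sequence.) Total = 2 + 3 = 5.

5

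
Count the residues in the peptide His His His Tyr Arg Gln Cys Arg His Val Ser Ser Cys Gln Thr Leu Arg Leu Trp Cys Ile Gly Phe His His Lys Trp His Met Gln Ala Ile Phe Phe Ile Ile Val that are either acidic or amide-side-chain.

3

Acidic: D, E. Amide-side-chain: N, Q.
Acidic residues here: none (0).
Amide-side-chain residues here: Gln6, Gln14, Gln30 (3).
The two groups share no amino acid, so total = 0 + 3 = 3.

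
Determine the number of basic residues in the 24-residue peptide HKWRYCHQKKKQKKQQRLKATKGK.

13

Lysine (K), arginine (R), and histidine (H) have basic, nitrogen-containing side chains.
Matching residues: H1, K2, R4, H7, K9, K10, K11, K13, K14, R17, K19, K22, K24.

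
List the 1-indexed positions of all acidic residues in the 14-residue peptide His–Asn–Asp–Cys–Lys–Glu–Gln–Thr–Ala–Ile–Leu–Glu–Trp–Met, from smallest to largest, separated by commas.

3, 6, 12

Aspartate (D) and glutamate (E) have carboxylic-acid side chains and are the acidic amino acids.
Matching residues: Asp3, Glu6, Glu12.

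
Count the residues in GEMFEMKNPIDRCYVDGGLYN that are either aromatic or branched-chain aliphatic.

6

Aromatic: F, W, Y. Branched-chain aliphatic: I, L, V.
Aromatic residues here: F4, Y14, Y20 (3).
Branched-chain aliphatic residues here: I10, V15, L19 (3).
The two groups share no amino acid, so total = 3 + 3 = 6.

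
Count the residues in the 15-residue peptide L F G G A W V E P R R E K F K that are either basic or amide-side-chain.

Basic: H, K, R. Amide-side-chain: N, Q.
Basic residues here: R10, R11, K13, K15 (4).
Amide-side-chain residues here: none (0).
The two groups share no amino acid, so total = 4 + 0 = 4.

4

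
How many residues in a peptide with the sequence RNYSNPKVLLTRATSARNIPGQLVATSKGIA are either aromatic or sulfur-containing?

Aromatic: F, W, Y. Sulfur-containing: C, M.
Aromatic residues here: Y3 (1).
Sulfur-containing residues here: none (0).
The two groups share no amino acid, so total = 1 + 0 = 1.

1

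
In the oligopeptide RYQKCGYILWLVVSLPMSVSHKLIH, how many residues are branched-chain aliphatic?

9

V, L, and I make up the branched-chain aliphatic group.
Matching residues: I8, L9, L11, V12, V13, L15, V19, L23, I24.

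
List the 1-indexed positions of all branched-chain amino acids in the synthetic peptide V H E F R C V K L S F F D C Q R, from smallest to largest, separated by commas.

1, 7, 9

The BCAAs are Val, Leu, and Ile — aliphatic side chains with a branch point.
Matching residues: V1, V7, L9.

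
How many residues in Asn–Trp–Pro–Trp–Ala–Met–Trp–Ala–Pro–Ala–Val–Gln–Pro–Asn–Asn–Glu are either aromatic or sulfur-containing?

Aromatic: F, W, Y. Sulfur-containing: C, M.
Aromatic residues here: Trp2, Trp4, Trp7 (3).
Sulfur-containing residues here: Met6 (1).
The two groups share no amino acid, so total = 3 + 1 = 4.

4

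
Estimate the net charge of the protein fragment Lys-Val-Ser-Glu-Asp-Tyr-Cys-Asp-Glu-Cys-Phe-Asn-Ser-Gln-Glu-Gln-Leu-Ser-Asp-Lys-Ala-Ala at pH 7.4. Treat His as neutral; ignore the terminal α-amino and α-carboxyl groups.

-4

The side chains ionized at physiological pH are Lys/Arg (+1) and Asp/Glu (−1); with His treated as neutral, nothing else contributes.
Positive (K, R): Lys1, Lys20 → +2.
Negative (D, E): Glu4, Asp5, Asp8, Glu9, Glu15, Asp19 → −6.
Net charge = (+2) + (−6) = −4.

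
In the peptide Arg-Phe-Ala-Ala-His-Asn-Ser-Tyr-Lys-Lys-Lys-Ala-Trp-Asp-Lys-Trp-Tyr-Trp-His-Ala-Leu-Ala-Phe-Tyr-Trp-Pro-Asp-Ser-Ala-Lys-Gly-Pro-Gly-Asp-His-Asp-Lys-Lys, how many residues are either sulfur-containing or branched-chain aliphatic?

1

Sulfur-containing: C, M. Branched-chain aliphatic: I, L, V.
Sulfur-containing residues here: none (0).
Branched-chain aliphatic residues here: Leu21 (1).
The two groups share no amino acid, so total = 0 + 1 = 1.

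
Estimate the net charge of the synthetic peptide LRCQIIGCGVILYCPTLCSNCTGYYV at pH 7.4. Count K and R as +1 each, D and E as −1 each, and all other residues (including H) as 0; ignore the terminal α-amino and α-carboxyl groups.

+1

Positive (K, R): R2 → +1.
Negative (D, E): none → −0.
Net charge = (+1) + (−0) = +1.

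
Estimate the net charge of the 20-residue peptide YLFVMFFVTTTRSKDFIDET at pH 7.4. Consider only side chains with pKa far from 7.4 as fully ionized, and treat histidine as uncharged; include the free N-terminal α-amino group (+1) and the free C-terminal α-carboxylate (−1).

Near pH 7.4, K and R contribute +1 each, D and E contribute −1 each, and every other side chain (His included, as stated) is uncharged.
Positive (K, R): R12, K14 → +2.
Negative (D, E): D15, D18, E19 → −3.
The N-terminus (+1) and C-terminus (−1) cancel.
Net charge = (+2) + (−3) = −1.

-1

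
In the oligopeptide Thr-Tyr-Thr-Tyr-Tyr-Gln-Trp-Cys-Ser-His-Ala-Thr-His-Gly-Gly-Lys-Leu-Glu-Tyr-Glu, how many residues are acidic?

2

The acidic residues are Asp (D) and Glu (E), whose side chains end in a carboxylate group.
Matching residues: Glu18, Glu20.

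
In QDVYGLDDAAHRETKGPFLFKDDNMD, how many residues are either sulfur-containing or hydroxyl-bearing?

Sulfur-containing: C, M. Hydroxyl-bearing: S, T, Y.
Sulfur-containing residues here: M25 (1).
Hydroxyl-bearing residues here: Y4, T14 (2).
The two groups share no amino acid, so total = 1 + 2 = 3.

3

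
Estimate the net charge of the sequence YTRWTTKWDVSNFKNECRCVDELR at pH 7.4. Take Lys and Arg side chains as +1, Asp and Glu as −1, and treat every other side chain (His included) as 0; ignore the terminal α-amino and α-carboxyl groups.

Positive (K, R): R3, K7, K14, R18, R24 → +5.
Negative (D, E): D9, E16, D21, E22 → −4.
Net charge = (+5) + (−4) = +1.

+1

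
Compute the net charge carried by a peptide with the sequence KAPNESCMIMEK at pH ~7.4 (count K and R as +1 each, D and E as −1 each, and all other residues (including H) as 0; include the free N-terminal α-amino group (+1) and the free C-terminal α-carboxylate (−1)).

0

Positive (K, R): K1, K12 → +2.
Negative (D, E): E5, E11 → −2.
The N-terminus (+1) and C-terminus (−1) cancel.
Net charge = (+2) + (−2) = 0.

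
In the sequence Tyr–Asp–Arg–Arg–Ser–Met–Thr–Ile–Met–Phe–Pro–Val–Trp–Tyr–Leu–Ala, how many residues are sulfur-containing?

2

Only Cys (C) and Met (M) have a sulfur atom in the side chain.
Matching residues: Met6, Met9.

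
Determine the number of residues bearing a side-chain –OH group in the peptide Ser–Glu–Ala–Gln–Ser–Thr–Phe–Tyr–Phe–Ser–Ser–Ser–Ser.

8

Serine (S), threonine (T), and tyrosine (Y) each carry a hydroxyl group on the side chain.
Matching residues: Ser1, Ser5, Thr6, Tyr8, Ser10, Ser11, Ser12, Ser13.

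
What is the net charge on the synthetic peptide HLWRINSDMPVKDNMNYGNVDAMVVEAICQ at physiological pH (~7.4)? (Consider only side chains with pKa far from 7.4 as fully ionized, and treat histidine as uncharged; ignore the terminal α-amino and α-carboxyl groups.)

-2

The side chains ionized at physiological pH are Lys/Arg (+1) and Asp/Glu (−1); with His treated as neutral, nothing else contributes.
Positive (K, R): R4, K12 → +2.
Negative (D, E): D8, D13, D21, E26 → −4.
Net charge = (+2) + (−4) = −2.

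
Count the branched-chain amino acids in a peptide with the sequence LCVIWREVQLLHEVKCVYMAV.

9

V, L, and I make up the branched-chain aliphatic group.
Matching residues: L1, V3, I4, V8, L10, L11, V14, V17, V21.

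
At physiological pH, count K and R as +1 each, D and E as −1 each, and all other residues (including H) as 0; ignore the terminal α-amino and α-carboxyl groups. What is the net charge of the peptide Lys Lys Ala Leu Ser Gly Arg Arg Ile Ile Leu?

+4

Positive (K, R): Lys1, Lys2, Arg7, Arg8 → +4.
Negative (D, E): none → −0.
Net charge = (+4) + (−0) = +4.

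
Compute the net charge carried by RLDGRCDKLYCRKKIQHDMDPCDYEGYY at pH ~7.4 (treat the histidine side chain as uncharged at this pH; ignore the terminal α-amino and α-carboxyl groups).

0

The side chains ionized at physiological pH are Lys/Arg (+1) and Asp/Glu (−1); with His treated as neutral, nothing else contributes.
Positive (K, R): R1, R5, K8, R12, K13, K14 → +6.
Negative (D, E): D3, D7, D18, D20, D23, E25 → −6.
Net charge = (+6) + (−6) = 0.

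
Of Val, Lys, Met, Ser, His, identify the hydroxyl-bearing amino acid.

Ser

S, T, and Y are the three residues with a side-chain hydroxyl.
Of the listed options, only Ser belongs to this group.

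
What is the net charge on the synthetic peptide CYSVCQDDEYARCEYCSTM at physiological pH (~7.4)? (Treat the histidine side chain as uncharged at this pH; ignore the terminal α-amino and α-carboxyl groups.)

The side chains ionized at physiological pH are Lys/Arg (+1) and Asp/Glu (−1); with His treated as neutral, nothing else contributes.
Positive (K, R): R12 → +1.
Negative (D, E): D7, D8, E9, E14 → −4.
Net charge = (+1) + (−4) = −3.

-3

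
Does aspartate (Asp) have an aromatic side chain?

Phenylalanine (F), tryptophan (W), and tyrosine (Y) have aromatic ring side chains.
Aspartate is not in this group.

No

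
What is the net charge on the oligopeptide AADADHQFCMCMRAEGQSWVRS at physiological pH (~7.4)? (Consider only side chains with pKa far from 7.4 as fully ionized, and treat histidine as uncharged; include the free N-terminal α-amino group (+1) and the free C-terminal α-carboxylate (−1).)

At pH ~7.4 the Lys and Arg side chains are protonated (+1), the Asp and Glu side chains are deprotonated (−1), and with His taken as neutral all other side chains carry no charge.
Positive (K, R): R13, R21 → +2.
Negative (D, E): D3, D5, E15 → −3.
The N-terminus (+1) and C-terminus (−1) cancel.
Net charge = (+2) + (−3) = −1.

-1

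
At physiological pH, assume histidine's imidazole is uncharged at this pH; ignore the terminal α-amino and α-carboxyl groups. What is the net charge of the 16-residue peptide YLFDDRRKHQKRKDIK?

+4

Near pH 7.4, K and R contribute +1 each, D and E contribute −1 each, and every other side chain (His included, as stated) is uncharged.
Positive (K, R): R6, R7, K8, K11, R12, K13, K16 → +7.
Negative (D, E): D4, D5, D14 → −3.
Net charge = (+7) + (−3) = +4.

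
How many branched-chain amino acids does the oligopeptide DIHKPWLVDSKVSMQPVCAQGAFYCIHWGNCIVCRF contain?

8

The BCAAs are Val, Leu, and Ile — aliphatic side chains with a branch point.
Matching residues: I2, L7, V8, V12, V17, I26, I32, V33.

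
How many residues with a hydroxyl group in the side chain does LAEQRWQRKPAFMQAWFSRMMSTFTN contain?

4

S, T, and Y are the three residues with a side-chain hydroxyl.
Matching residues: S18, S22, T23, T25.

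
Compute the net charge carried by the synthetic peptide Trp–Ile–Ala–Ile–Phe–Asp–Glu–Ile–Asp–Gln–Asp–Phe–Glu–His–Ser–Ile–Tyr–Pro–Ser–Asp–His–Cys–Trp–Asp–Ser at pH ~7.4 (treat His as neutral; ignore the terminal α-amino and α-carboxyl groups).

-7

At pH ~7.4 the Lys and Arg side chains are protonated (+1), the Asp and Glu side chains are deprotonated (−1), and with His taken as neutral all other side chains carry no charge.
Positive (K, R): none → +0.
Negative (D, E): Asp6, Glu7, Asp9, Asp11, Glu13, Asp20, Asp24 → −7.
Net charge = (+0) + (−7) = −7.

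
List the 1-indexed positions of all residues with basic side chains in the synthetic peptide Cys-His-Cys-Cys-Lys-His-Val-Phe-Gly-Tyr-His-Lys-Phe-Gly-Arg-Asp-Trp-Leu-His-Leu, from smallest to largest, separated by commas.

The basic amino acids are Lys (K), Arg (R), and His (H).
Matching residues: His2, Lys5, His6, His11, Lys12, Arg15, His19.

2, 5, 6, 11, 12, 15, 19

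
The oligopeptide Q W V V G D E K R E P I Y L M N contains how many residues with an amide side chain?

The amide-side-chain residues are Asn (N) and Gln (Q).
Matching residues: Q1, N16.

2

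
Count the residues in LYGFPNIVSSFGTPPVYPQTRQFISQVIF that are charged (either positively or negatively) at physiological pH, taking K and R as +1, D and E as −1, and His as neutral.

1

Charged side chains at pH ~7.4: K, R (positive); D, E (negative).
Matching residues: R21.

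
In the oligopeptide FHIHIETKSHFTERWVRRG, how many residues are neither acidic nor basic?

Acidic: D, E. Basic: K, R, H. All other residues are neither.
Matching residues: F1, I3, I5, T7, S9, F11, T12, W15, V16, G19.

10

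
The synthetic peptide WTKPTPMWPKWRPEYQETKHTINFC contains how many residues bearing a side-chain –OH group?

5

Serine (S), threonine (T), and tyrosine (Y) each carry a hydroxyl group on the side chain.
Matching residues: T2, T5, Y15, T18, T21.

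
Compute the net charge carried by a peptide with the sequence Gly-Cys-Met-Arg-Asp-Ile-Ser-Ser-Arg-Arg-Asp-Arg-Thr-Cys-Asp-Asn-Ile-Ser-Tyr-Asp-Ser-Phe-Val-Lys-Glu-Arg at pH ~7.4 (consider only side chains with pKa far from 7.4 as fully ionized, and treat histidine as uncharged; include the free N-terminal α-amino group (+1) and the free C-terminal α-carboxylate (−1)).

At pH ~7.4 the Lys and Arg side chains are protonated (+1), the Asp and Glu side chains are deprotonated (−1), and with His taken as neutral all other side chains carry no charge.
Positive (K, R): Arg4, Arg9, Arg10, Arg12, Lys24, Arg26 → +6.
Negative (D, E): Asp5, Asp11, Asp15, Asp20, Glu25 → −5.
The N-terminus (+1) and C-terminus (−1) cancel.
Net charge = (+6) + (−5) = +1.

+1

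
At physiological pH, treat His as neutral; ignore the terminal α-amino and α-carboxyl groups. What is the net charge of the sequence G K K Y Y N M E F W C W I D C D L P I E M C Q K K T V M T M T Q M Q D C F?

-1

The side chains ionized at physiological pH are Lys/Arg (+1) and Asp/Glu (−1); with His treated as neutral, nothing else contributes.
Positive (K, R): K2, K3, K24, K25 → +4.
Negative (D, E): E8, D14, D16, E20, D35 → −5.
Net charge = (+4) + (−5) = −1.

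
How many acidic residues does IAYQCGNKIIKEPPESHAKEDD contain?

The acidic residues are Asp (D) and Glu (E), whose side chains end in a carboxylate group.
Matching residues: E12, E15, E20, D21, D22.

5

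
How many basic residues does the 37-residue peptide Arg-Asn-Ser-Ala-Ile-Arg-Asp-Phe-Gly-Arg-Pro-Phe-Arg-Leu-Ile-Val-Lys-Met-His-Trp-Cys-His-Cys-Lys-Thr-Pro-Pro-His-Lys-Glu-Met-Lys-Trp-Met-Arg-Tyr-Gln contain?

12

Lysine (K), arginine (R), and histidine (H) have basic, nitrogen-containing side chains.
Matching residues: Arg1, Arg6, Arg10, Arg13, Lys17, His19, His22, Lys24, His28, Lys29, Lys32, Arg35.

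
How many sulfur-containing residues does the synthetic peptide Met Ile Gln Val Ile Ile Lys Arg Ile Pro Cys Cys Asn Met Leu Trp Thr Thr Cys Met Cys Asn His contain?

7

The sulfur-bearing residues are cysteine (–SH) and methionine (–S–CH₃).
Matching residues: Met1, Cys11, Cys12, Met14, Cys19, Met20, Cys21.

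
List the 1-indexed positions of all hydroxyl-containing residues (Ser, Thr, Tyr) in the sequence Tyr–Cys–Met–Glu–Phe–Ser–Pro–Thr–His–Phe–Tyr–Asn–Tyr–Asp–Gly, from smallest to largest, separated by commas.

Matching residues: Tyr1, Ser6, Thr8, Tyr11, Tyr13.

1, 6, 8, 11, 13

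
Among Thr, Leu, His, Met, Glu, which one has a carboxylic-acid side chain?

Glu

Aspartate (D) and glutamate (E) have carboxylic-acid side chains and are the acidic amino acids.
Of the listed options, only Glu belongs to this group.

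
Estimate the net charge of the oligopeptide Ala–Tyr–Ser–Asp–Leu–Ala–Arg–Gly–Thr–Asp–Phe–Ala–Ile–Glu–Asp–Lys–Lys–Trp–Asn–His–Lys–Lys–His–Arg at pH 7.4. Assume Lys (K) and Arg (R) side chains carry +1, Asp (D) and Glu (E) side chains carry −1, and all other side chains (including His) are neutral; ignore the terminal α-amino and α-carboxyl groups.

Positive (K, R): Arg7, Lys16, Lys17, Lys21, Lys22, Arg24 → +6.
Negative (D, E): Asp4, Asp10, Glu14, Asp15 → −4.
Net charge = (+6) + (−4) = +2.

+2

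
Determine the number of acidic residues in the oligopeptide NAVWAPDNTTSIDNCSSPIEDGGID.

5

The acidic residues are Asp (D) and Glu (E), whose side chains end in a carboxylate group.
Matching residues: D7, D13, E20, D21, D25.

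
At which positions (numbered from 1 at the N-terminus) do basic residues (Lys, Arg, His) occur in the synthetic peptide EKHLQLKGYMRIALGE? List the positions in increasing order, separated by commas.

Matching residues: K2, H3, K7, R11.

2, 3, 7, 11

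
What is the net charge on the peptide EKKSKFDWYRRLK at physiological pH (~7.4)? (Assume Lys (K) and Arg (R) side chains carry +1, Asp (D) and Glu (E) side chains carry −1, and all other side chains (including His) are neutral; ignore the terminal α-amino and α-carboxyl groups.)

Positive (K, R): K2, K3, K5, R10, R11, K13 → +6.
Negative (D, E): E1, D7 → −2.
Net charge = (+6) + (−2) = +4.

+4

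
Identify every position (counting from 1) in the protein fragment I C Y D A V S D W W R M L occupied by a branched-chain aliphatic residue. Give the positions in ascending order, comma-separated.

Valine (V), leucine (L), and isoleucine (I) are the branched-chain amino acids.
Matching residues: I1, V6, L13.

1, 6, 13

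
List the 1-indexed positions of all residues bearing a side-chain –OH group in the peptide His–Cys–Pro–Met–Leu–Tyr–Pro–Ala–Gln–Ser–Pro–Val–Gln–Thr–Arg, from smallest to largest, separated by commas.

S, T, and Y are the three residues with a side-chain hydroxyl.
Matching residues: Tyr6, Ser10, Thr14.

6, 10, 14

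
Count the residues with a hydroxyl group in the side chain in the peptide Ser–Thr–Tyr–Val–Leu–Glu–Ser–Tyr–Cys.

5

S, T, and Y are the three residues with a side-chain hydroxyl.
Matching residues: Ser1, Thr2, Tyr3, Ser7, Tyr8.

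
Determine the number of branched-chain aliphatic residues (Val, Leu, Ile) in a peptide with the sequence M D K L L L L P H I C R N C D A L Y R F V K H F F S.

7

Matching residues: L4, L5, L6, L7, I10, L17, V21.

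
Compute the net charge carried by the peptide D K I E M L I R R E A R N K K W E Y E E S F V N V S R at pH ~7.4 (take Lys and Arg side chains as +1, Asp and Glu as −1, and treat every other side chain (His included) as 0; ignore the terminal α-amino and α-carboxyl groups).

Positive (K, R): K2, R8, R9, R12, K14, K15, R27 → +7.
Negative (D, E): D1, E4, E10, E17, E19, E20 → −6.
Net charge = (+7) + (−6) = +1.

+1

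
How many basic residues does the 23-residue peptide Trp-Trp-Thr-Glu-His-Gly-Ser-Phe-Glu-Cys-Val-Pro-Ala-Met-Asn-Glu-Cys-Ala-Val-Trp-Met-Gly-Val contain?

1

K, R, and H are the three residues with basic side chains (ε-amine, guanidinium, and imidazole respectively).
Matching residues: His5.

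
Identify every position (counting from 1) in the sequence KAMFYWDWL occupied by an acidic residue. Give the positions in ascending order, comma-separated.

Only D (aspartate) and E (glutamate) carry a side-chain carboxylic acid.
Matching residues: D7.

7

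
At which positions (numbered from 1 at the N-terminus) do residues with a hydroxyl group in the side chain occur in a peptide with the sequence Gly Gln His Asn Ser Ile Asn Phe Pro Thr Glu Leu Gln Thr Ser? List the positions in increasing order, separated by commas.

5, 10, 14, 15

The –OH-bearing residues are Ser, Thr (aliphatic alcohols), and Tyr (phenol).
Matching residues: Ser5, Thr10, Thr14, Ser15.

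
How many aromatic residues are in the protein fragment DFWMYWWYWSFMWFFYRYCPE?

Phenylalanine (F), tryptophan (W), and tyrosine (Y) have aromatic ring side chains.
Matching residues: F2, W3, Y5, W6, W7, Y8, W9, F11, W13, F14, F15, Y16, Y18.

13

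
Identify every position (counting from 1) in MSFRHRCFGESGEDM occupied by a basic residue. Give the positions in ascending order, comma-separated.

The basic amino acids are Lys (K), Arg (R), and His (H).
Matching residues: R4, H5, R6.

4, 5, 6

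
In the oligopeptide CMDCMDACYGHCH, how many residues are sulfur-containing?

6

Cysteine (C, thiol) and methionine (M, thioether) are the two sulfur-containing amino acids.
Matching residues: C1, M2, C4, M5, C8, C12.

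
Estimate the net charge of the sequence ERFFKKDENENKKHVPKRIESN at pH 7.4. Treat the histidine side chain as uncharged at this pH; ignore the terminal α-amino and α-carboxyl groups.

+2

At pH ~7.4 the Lys and Arg side chains are protonated (+1), the Asp and Glu side chains are deprotonated (−1), and with His taken as neutral all other side chains carry no charge.
Positive (K, R): R2, K5, K6, K12, K13, K17, R18 → +7.
Negative (D, E): E1, D7, E8, E10, E20 → −5.
Net charge = (+7) + (−5) = +2.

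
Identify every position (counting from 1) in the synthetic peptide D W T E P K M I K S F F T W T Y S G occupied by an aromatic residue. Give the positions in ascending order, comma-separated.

2, 11, 12, 14, 16

Phenylalanine (F), tryptophan (W), and tyrosine (Y) have aromatic ring side chains.
Matching residues: W2, F11, F12, W14, Y16.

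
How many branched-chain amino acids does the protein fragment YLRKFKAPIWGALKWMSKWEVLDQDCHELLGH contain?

7

Valine (V), leucine (L), and isoleucine (I) are the branched-chain amino acids.
Matching residues: L2, I9, L13, V21, L22, L29, L30.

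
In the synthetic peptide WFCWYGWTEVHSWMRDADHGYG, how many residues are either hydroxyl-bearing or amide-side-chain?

4

Hydroxyl-bearing: S, T, Y. Amide-side-chain: N, Q.
Hydroxyl-bearing residues here: Y5, T8, S12, Y21 (4).
Amide-side-chain residues here: none (0).
The two groups share no amino acid, so total = 4 + 0 = 4.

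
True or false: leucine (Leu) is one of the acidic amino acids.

False

The acidic residues are Asp (D) and Glu (E), whose side chains end in a carboxylate group.
Leucine is not in this group.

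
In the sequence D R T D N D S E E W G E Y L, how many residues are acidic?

The acidic residues are Asp (D) and Glu (E), whose side chains end in a carboxylate group.
Matching residues: D1, D4, D6, E8, E9, E12.

6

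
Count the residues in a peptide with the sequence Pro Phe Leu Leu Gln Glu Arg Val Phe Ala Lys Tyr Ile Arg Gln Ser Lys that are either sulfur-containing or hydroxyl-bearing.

Sulfur-containing: C, M. Hydroxyl-bearing: S, T, Y.
Sulfur-containing residues here: none (0).
Hydroxyl-bearing residues here: Tyr12, Ser16 (2).
The two groups share no amino acid, so total = 0 + 2 = 2.

2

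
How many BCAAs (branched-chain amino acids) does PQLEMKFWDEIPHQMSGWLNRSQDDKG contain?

The BCAAs are Val, Leu, and Ile — aliphatic side chains with a branch point.
Matching residues: L3, I11, L19.

3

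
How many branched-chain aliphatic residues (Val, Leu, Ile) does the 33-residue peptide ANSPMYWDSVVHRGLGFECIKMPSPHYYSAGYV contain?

5

Matching residues: V10, V11, L15, I20, V33.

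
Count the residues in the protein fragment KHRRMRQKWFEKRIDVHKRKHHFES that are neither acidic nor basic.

Acidic: D, E. Basic: K, R, H. All other residues are neither.
Matching residues: M5, Q7, W9, F10, I14, V16, F23, S25.

8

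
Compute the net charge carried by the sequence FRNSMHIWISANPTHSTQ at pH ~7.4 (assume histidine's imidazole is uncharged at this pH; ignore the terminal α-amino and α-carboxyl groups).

Near pH 7.4, K and R contribute +1 each, D and E contribute −1 each, and every other side chain (His included, as stated) is uncharged.
Positive (K, R): R2 → +1.
Negative (D, E): none → −0.
Net charge = (+1) + (−0) = +1.

+1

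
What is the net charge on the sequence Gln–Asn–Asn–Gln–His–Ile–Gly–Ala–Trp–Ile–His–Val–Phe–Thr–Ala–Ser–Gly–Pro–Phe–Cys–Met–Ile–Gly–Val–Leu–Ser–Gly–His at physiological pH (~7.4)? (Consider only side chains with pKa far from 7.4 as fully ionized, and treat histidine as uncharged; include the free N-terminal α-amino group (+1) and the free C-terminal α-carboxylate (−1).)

0

Near pH 7.4, K and R contribute +1 each, D and E contribute −1 each, and every other side chain (His included, as stated) is uncharged.
Positive (K, R): none → +0.
Negative (D, E): none → −0.
The N-terminus (+1) and C-terminus (−1) cancel.
Net charge = (+0) + (−0) = 0.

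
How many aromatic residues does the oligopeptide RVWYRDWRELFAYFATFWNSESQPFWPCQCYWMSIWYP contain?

Phenylalanine (F), tryptophan (W), and tyrosine (Y) have aromatic ring side chains.
Matching residues: W3, Y4, W7, F11, Y13, F14, F17, W18, F25, W26, Y31, W32, W36, Y37.

14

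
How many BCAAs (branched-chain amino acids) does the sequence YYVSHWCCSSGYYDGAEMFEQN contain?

Valine (V), leucine (L), and isoleucine (I) are the branched-chain amino acids.
Matching residues: V3.

1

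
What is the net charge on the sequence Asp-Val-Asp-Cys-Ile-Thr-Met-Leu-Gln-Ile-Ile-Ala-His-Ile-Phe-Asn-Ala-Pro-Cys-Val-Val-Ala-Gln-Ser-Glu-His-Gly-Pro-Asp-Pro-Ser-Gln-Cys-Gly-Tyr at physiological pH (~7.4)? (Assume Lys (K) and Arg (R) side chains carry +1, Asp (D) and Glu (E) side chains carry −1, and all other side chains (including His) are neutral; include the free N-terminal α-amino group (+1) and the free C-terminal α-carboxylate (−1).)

-4

Positive (K, R): none → +0.
Negative (D, E): Asp1, Asp3, Glu25, Asp29 → −4.
The N-terminus (+1) and C-terminus (−1) cancel.
Net charge = (+0) + (−4) = −4.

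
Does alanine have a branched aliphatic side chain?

V, L, and I make up the branched-chain aliphatic group.
Alanine is not in this group.

No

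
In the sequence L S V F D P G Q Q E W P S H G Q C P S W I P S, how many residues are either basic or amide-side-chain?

4

Basic: H, K, R. Amide-side-chain: N, Q.
Basic residues here: H14 (1).
Amide-side-chain residues here: Q8, Q9, Q16 (3).
The two groups share no amino acid, so total = 1 + 3 = 4.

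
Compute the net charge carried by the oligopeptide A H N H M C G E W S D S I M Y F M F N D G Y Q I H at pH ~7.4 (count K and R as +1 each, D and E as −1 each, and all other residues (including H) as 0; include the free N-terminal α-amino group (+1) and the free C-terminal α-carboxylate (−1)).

-3

Positive (K, R): none → +0.
Negative (D, E): E8, D11, D20 → −3.
The N-terminus (+1) and C-terminus (−1) cancel.
Net charge = (+0) + (−3) = −3.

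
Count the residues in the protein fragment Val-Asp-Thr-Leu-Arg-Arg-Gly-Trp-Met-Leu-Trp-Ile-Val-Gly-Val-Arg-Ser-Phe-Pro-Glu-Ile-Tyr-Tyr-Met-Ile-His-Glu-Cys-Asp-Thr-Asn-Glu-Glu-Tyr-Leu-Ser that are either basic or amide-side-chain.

5

Basic: H, K, R. Amide-side-chain: N, Q.
Basic residues here: Arg5, Arg6, Arg16, His26 (4).
Amide-side-chain residues here: Asn31 (1).
The two groups share no amino acid, so total = 4 + 1 = 5.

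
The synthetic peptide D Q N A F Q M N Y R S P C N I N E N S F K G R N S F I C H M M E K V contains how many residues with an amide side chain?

Asparagine (N) and glutamine (Q) have uncharged amide side chains.
Matching residues: Q2, N3, Q6, N8, N14, N16, N18, N24.

8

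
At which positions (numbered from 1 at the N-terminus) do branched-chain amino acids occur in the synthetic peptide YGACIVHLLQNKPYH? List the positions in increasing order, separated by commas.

Valine (V), leucine (L), and isoleucine (I) are the branched-chain amino acids.
Matching residues: I5, V6, L8, L9.

5, 6, 8, 9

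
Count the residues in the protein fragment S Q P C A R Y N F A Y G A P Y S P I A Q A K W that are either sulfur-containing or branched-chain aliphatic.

Sulfur-containing: C, M. Branched-chain aliphatic: I, L, V.
Sulfur-containing residues here: C4 (1).
Branched-chain aliphatic residues here: I18 (1).
The two groups share no amino acid, so total = 1 + 1 = 2.

2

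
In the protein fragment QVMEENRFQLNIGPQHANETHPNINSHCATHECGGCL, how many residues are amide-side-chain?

The amide-side-chain residues are Asn (N) and Gln (Q).
Matching residues: Q1, N6, Q9, N11, Q15, N18, N23, N25.

8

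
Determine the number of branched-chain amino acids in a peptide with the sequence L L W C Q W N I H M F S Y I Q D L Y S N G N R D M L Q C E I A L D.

8

Valine (V), leucine (L), and isoleucine (I) are the branched-chain amino acids.
Matching residues: L1, L2, I8, I14, L17, L26, I30, L32.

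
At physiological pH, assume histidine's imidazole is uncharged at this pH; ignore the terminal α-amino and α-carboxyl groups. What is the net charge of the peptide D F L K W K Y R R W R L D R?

The side chains ionized at physiological pH are Lys/Arg (+1) and Asp/Glu (−1); with His treated as neutral, nothing else contributes.
Positive (K, R): K4, K6, R8, R9, R11, R14 → +6.
Negative (D, E): D1, D13 → −2.
Net charge = (+6) + (−2) = +4.

+4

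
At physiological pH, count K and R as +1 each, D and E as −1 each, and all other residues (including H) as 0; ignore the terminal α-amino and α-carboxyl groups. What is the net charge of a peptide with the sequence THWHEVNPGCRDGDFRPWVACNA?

-1

Positive (K, R): R11, R16 → +2.
Negative (D, E): E5, D12, D14 → −3.
Net charge = (+2) + (−3) = −1.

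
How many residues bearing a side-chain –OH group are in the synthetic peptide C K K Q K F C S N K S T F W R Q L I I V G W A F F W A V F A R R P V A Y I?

S, T, and Y are the three residues with a side-chain hydroxyl.
Matching residues: S8, S11, T12, Y36.

4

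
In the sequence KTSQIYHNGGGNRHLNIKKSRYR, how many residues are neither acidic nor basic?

Acidic: D, E. Basic: K, R, H. All other residues are neither.
Matching residues: T2, S3, Q4, I5, Y6, N8, G9, G10, G11, N12, L15, N16, I17, S20, Y22.

15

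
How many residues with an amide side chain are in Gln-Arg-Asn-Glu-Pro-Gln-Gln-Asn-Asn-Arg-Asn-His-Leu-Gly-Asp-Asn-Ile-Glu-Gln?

Asparagine (N) and glutamine (Q) have uncharged amide side chains.
Matching residues: Gln1, Asn3, Gln6, Gln7, Asn8, Asn9, Asn11, Asn16, Gln19.

9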